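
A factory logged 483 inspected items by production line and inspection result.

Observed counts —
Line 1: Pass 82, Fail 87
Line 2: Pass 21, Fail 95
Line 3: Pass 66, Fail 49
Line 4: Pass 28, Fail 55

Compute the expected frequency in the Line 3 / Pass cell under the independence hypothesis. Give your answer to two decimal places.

Row total (Line 3) = 115; column total (Pass) = 197; grand total N = 483.
Expected count = (row total × column total) / N = 115 × 197 / 483 = 46.90.

46.90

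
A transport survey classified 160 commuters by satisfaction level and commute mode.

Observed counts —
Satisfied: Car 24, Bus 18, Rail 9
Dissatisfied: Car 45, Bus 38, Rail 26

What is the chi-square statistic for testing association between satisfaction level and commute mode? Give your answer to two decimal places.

Row totals: 51, 109. Column totals: 69, 56, 35. Grand total N = 160.
Expected counts (row total × column total / N):
  Satisfied, Car: 51×69/160 = 21.994
  Satisfied, Bus: 51×56/160 = 17.850
  Satisfied, Rail: 51×35/160 = 11.156
  Dissatisfied, Car: 109×69/160 = 47.006
  Dissatisfied, Bus: 109×56/160 = 38.150
  Dissatisfied, Rail: 109×35/160 = 23.844
Contributions (O − E)²/E:
  (24 − 21.994)²/21.994 = 0.1830
  (18 − 17.850)²/17.850 = 0.0013
  (9 − 11.156)²/11.156 = 0.4167
  (45 − 47.006)²/47.006 = 0.0856
  (38 − 38.150)²/38.150 = 0.0006
  (26 − 23.844)²/23.844 = 0.1949
χ² = 0.1830 + 0.0013 + 0.4167 + 0.0856 + 0.0006 + 0.1949 = 0.88

0.88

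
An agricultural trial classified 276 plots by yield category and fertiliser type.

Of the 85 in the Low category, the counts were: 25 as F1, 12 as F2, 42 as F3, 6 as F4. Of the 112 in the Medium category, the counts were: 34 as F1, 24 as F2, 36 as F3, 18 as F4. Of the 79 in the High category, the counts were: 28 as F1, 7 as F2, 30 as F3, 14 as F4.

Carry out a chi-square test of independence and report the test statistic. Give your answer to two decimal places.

13.25

Row totals: 85, 112, 79. Column totals: 87, 43, 108, 38. Grand total N = 276.
Expected counts (row total × column total / N):
  Low, F1: 85×87/276 = 26.793
  Low, F2: 85×43/276 = 13.243
  Low, F3: 85×108/276 = 33.261
  Low, F4: 85×38/276 = 11.703
  Medium, F1: 112×87/276 = 35.304
  Medium, F2: 112×43/276 = 17.449
  Medium, F3: 112×108/276 = 43.826
  Medium, F4: 112×38/276 = 15.420
  High, F1: 79×87/276 = 24.902
  High, F2: 79×43/276 = 12.308
  High, F3: 79×108/276 = 30.913
  High, F4: 79×38/276 = 10.877
Contributions (O − E)²/E:
  (25 − 26.793)²/26.793 = 0.1200
  (12 − 13.243)²/13.243 = 0.1167
  (42 − 33.261)²/33.261 = 2.2961
  (6 − 11.703)²/11.703 = 2.7791
  (34 − 35.304)²/35.304 = 0.0482
  (24 − 17.449)²/17.449 = 2.4595
  (36 − 43.826)²/43.826 = 1.3975
  (18 − 15.420)²/15.420 = 0.4317
  (28 − 24.902)²/24.902 = 0.3854
  (7 − 12.308)²/12.308 = 2.2892
  (30 − 30.913)²/30.913 = 0.0270
  (14 − 10.877)²/10.877 = 0.8967
χ² = 0.1200 + 0.1167 + 2.2961 + 2.7791 + 0.0482 + 2.4595 + 1.3975 + 0.4317 + 0.3854 + 2.2892 + 0.0270 + 0.8967 = 13.25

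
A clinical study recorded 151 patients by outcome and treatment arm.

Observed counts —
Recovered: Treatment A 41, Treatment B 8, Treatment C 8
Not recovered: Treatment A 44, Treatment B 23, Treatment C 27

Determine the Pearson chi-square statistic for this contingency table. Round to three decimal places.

9.162

Row totals: 57, 94. Column totals: 85, 31, 35. Grand total N = 151.
Expected counts (row total × column total / N):
  Recovered, Treatment A: 57×85/151 = 32.0861
  Recovered, Treatment B: 57×31/151 = 11.7020
  Recovered, Treatment C: 57×35/151 = 13.2119
  Not recovered, Treatment A: 94×85/151 = 52.9139
  Not recovered, Treatment B: 94×31/151 = 19.2980
  Not recovered, Treatment C: 94×35/151 = 21.7881
Contributions (O − E)²/E:
  (41 − 32.0861)²/32.0861 = 2.4764
  (8 − 11.7020)²/11.7020 = 1.1712
  (8 − 13.2119)²/13.2119 = 2.0560
  (44 − 52.9139)²/52.9139 = 1.5016
  (23 − 19.2980)²/19.2980 = 0.7102
  (27 − 21.7881)²/21.7881 = 1.2467
χ² = 2.4764 + 1.1712 + 2.0560 + 1.5016 + 0.7102 + 1.2467 = 9.162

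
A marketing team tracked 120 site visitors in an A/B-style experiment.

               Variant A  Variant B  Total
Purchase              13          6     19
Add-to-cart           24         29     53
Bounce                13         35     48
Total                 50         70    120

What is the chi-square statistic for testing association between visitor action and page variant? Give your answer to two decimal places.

10.08

Grand total N = 120.
Expected counts (row total × column total / N):
  Purchase, Variant A: 19×50/120 = 7.917
  Purchase, Variant B: 19×70/120 = 11.083
  Add-to-cart, Variant A: 53×50/120 = 22.083
  Add-to-cart, Variant B: 53×70/120 = 30.917
  Bounce, Variant A: 48×50/120 = 20.000
  Bounce, Variant B: 48×70/120 = 28.000
Contributions (O − E)²/E:
  (13 − 7.917)²/7.917 = 3.2635
  (6 − 11.083)²/11.083 = 2.3312
  (24 − 22.083)²/22.083 = 0.1664
  (29 − 30.917)²/30.917 = 0.1189
  (13 − 20.000)²/20.000 = 2.4500
  (35 − 28.000)²/28.000 = 1.7500
χ² = 3.2635 + 2.3312 + 0.1664 + 0.1189 + 2.4500 + 1.7500 = 10.08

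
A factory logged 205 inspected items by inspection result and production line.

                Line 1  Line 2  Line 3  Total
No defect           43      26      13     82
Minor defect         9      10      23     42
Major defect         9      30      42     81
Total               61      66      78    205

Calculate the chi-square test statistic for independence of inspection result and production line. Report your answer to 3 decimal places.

43.890

Grand total N = 205.
Expected counts (row total × column total / N):
  No defect, Line 1: 82×61/205 = 24.4000
  No defect, Line 2: 82×66/205 = 26.4000
  No defect, Line 3: 82×78/205 = 31.2000
  Minor defect, Line 1: 42×61/205 = 12.4976
  Minor defect, Line 2: 42×66/205 = 13.5220
  Minor defect, Line 3: 42×78/205 = 15.9805
  Major defect, Line 1: 81×61/205 = 24.1024
  Major defect, Line 2: 81×66/205 = 26.0780
  Major defect, Line 3: 81×78/205 = 30.8195
Contributions (O − E)²/E:
  (43 − 24.4000)²/24.4000 = 14.1787
  (26 − 26.4000)²/26.4000 = 0.0061
  (13 − 31.2000)²/31.2000 = 10.6167
  (9 − 12.4976)²/12.4976 = 0.9788
  (10 − 13.5220)²/13.5220 = 0.9174
  (23 − 15.9805)²/15.9805 = 3.0833
  (9 − 24.1024)²/24.1024 = 9.4631
  (30 − 26.0780)²/26.0780 = 0.5898
  (42 − 30.8195)²/30.8195 = 4.0560
χ² = 14.1787 + 0.0061 + 10.6167 + 0.9788 + 0.9174 + 3.0833 + 9.4631 + 0.5898 + 4.0560 = 43.890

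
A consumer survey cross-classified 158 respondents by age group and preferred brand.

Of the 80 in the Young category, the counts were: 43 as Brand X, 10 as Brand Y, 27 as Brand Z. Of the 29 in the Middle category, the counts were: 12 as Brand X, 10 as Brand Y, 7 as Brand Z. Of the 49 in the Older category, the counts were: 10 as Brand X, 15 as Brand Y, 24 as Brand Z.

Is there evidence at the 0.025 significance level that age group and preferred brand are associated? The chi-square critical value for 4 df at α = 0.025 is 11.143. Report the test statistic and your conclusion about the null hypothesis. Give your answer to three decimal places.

Row totals: 80, 29, 49. Column totals: 65, 35, 58. Grand total N = 158.
Expected counts (row total × column total / N):
  Young, Brand X: 80×65/158 = 32.91139
  Young, Brand Y: 80×35/158 = 17.72152
  Young, Brand Z: 80×58/158 = 29.36709
  Middle, Brand X: 29×65/158 = 11.93038
  Middle, Brand Y: 29×35/158 = 6.42405
  Middle, Brand Z: 29×58/158 = 10.64557
  Older, Brand X: 49×65/158 = 20.15823
  Older, Brand Y: 49×35/158 = 10.85443
  Older, Brand Z: 49×58/158 = 17.98734
Contributions (O − E)²/E:
  (43 − 32.91139)²/32.91139 = 3.0925
  (10 − 17.72152)²/17.72152 = 3.3644
  (27 − 29.36709)²/29.36709 = 0.1908
  (12 − 11.93038)²/11.93038 = 0.0004
  (10 − 6.42405)²/6.42405 = 1.9906
  (7 − 10.64557)²/10.64557 = 1.2484
  (10 − 20.15823)²/20.15823 = 5.1190
  (15 − 10.85443)²/10.85443 = 1.5833
  (24 − 17.98734)²/17.98734 = 2.0099
χ² = 3.0925 + 3.3644 + 0.1908 + 0.0004 + 1.9906 + 1.2484 + 5.1190 + 1.5833 + 2.0099 = 18.599
df = (3−1)(3−1) = 4. Since 18.599 > 11.143, reject the null hypothesis of independence at α = 0.025.

18.599; reject H₀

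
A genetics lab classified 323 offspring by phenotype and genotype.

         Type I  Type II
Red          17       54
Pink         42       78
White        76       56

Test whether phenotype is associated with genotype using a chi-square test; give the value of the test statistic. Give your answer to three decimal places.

Row totals: 71, 120, 132. Column totals: 135, 188. Grand total N = 323.
Expected counts (row total × column total / N):
  Red, Type I: 71×135/323 = 29.6749
  Red, Type II: 71×188/323 = 41.3251
  Pink, Type I: 120×135/323 = 50.1548
  Pink, Type II: 120×188/323 = 69.8452
  White, Type I: 132×135/323 = 55.1703
  White, Type II: 132×188/323 = 76.8297
Contributions (O − E)²/E:
  (17 − 29.6749)²/29.6749 = 5.4138
  (54 − 41.3251)²/41.3251 = 3.8875
  (42 − 50.1548)²/50.1548 = 1.3259
  (78 − 69.8452)²/69.8452 = 0.9521
  (76 − 55.1703)²/55.1703 = 7.8643
  (56 − 76.8297)²/76.8297 = 5.6472
χ² = 5.4138 + 3.8875 + 1.3259 + 0.9521 + 7.8643 + 5.6472 = 25.091

25.091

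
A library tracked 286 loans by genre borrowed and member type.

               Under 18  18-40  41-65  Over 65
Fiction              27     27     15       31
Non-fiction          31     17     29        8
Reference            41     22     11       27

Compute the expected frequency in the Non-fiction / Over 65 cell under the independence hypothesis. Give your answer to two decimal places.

Row total (Non-fiction) = 85; column total (Over 65) = 66; grand total N = 286.
Expected count = (row total × column total) / N = 85 × 66 / 286 = 19.62.

19.62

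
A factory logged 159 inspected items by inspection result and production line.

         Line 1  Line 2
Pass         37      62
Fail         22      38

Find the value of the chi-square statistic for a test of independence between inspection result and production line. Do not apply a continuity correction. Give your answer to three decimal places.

0.008

Row totals: 99, 60. Column totals: 59, 100. Grand total N = 159.
Expected counts (row total × column total / N):
  Pass, Line 1: 99×59/159 = 36.7358
  Pass, Line 2: 99×100/159 = 62.2642
  Fail, Line 1: 60×59/159 = 22.2642
  Fail, Line 2: 60×100/159 = 37.7358
Contributions (O − E)²/E:
  (37 − 36.7358)²/36.7358 = 0.0019
  (62 − 62.2642)²/62.2642 = 0.0011
  (22 − 22.2642)²/22.2642 = 0.0031
  (38 − 37.7358)²/37.7358 = 0.0018
χ² = 0.0019 + 0.0011 + 0.0031 + 0.0018 = 0.008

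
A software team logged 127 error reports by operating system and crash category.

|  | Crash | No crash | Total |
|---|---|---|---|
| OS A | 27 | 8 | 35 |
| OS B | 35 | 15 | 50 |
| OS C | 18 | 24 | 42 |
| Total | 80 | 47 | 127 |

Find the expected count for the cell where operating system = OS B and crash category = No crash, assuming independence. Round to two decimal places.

18.50

Row total (OS B) = 50; column total (No crash) = 47; grand total N = 127.
Expected count = (row total × column total) / N = 50 × 47 / 127 = 18.50.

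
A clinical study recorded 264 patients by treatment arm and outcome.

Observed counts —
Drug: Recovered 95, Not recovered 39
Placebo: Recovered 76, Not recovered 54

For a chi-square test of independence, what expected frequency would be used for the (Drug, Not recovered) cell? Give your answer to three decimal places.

Row total (Drug) = 134; column total (Not recovered) = 93; grand total N = 264.
Expected count = (row total × column total) / N = 134 × 93 / 264 = 47.205.

47.205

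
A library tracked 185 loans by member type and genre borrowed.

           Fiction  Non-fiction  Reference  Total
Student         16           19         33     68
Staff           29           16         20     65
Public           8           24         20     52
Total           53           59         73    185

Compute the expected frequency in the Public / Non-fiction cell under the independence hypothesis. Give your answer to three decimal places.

Row total (Public) = 52; column total (Non-fiction) = 59; grand total N = 185.
Expected count = (row total × column total) / N = 52 × 59 / 185 = 16.584.

16.584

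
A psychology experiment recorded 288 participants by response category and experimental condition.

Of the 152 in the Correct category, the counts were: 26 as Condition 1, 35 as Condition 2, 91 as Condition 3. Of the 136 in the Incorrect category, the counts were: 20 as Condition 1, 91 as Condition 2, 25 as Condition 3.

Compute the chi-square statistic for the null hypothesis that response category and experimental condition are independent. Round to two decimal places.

62.53

Row totals: 152, 136. Column totals: 46, 126, 116. Grand total N = 288.
Expected counts (row total × column total / N):
  Correct, Condition 1: 152×46/288 = 24.278
  Correct, Condition 2: 152×126/288 = 66.500
  Correct, Condition 3: 152×116/288 = 61.222
  Incorrect, Condition 1: 136×46/288 = 21.722
  Incorrect, Condition 2: 136×126/288 = 59.500
  Incorrect, Condition 3: 136×116/288 = 54.778
Contributions (O − E)²/E:
  (26 − 24.278)²/24.278 = 0.1221
  (35 − 66.500)²/66.500 = 14.9211
  (91 − 61.222)²/61.222 = 14.4838
  (20 − 21.722)²/21.722 = 0.1365
  (91 − 59.500)²/59.500 = 16.6765
  (25 − 54.778)²/54.778 = 16.1877
χ² = 0.1221 + 14.9211 + 14.4838 + 0.1365 + 16.6765 + 16.1877 = 62.53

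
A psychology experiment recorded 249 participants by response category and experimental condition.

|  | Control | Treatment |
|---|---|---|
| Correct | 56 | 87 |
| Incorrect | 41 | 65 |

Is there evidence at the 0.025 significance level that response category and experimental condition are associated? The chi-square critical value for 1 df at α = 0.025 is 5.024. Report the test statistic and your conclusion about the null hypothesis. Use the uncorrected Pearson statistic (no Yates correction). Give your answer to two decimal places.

Row totals: 143, 106. Column totals: 97, 152. Grand total N = 249.
Expected counts (row total × column total / N):
  Correct, Control: 143×97/249 = 55.707
  Correct, Treatment: 143×152/249 = 87.293
  Incorrect, Control: 106×97/249 = 41.293
  Incorrect, Treatment: 106×152/249 = 64.707
Contributions (O − E)²/E:
  (56 − 55.707)²/55.707 = 0.0015
  (87 − 87.293)²/87.293 = 0.0010
  (41 − 41.293)²/41.293 = 0.0021
  (65 − 64.707)²/64.707 = 0.0013
χ² = 0.0015 + 0.0010 + 0.0021 + 0.0013 = 0.01
df = (2−1)(2−1) = 1. Since 0.01 < 5.024, fail to reject the null hypothesis of independence at α = 0.025.

0.01; fail to reject H₀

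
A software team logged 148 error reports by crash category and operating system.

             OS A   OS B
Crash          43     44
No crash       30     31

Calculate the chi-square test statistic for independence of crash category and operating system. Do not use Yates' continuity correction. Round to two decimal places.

Row totals: 87, 61. Column totals: 73, 75. Grand total N = 148.
Expected counts (row total × column total / N):
  Crash, OS A: 87×73/148 = 42.912
  Crash, OS B: 87×75/148 = 44.088
  No crash, OS A: 61×73/148 = 30.088
  No crash, OS B: 61×75/148 = 30.912
Contributions (O − E)²/E:
  (43 − 42.912)²/42.912 = 0.0002
  (44 − 44.088)²/44.088 = 0.0002
  (30 − 30.088)²/30.088 = 0.0003
  (31 − 30.912)²/30.912 = 0.0003
χ² = 0.0002 + 0.0002 + 0.0003 + 0.0003 = 0.00

0.00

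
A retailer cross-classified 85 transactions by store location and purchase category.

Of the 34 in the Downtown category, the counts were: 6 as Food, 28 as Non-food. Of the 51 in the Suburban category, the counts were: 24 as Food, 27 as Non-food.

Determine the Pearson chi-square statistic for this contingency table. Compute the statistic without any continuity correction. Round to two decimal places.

7.73

Row totals: 34, 51. Column totals: 30, 55. Grand total N = 85.
Expected counts (row total × column total / N):
  Downtown, Food: 34×30/85 = 12.000
  Downtown, Non-food: 34×55/85 = 22.000
  Suburban, Food: 51×30/85 = 18.000
  Suburban, Non-food: 51×55/85 = 33.000
Contributions (O − E)²/E:
  (6 − 12.000)²/12.000 = 3.0000
  (28 − 22.000)²/22.000 = 1.6364
  (24 − 18.000)²/18.000 = 2.0000
  (27 − 33.000)²/33.000 = 1.0909
χ² = 3.0000 + 1.6364 + 2.0000 + 1.0909 = 7.73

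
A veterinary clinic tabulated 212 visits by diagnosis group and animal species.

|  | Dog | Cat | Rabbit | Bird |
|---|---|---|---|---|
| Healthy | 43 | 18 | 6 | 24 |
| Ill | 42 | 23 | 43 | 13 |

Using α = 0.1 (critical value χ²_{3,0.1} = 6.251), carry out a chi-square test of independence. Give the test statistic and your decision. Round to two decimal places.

Row totals: 91, 121. Column totals: 85, 41, 49, 37. Grand total N = 212.
Expected counts (row total × column total / N):
  Healthy, Dog: 91×85/212 = 36.486
  Healthy, Cat: 91×41/212 = 17.599
  Healthy, Rabbit: 91×49/212 = 21.033
  Healthy, Bird: 91×37/212 = 15.882
  Ill, Dog: 121×85/212 = 48.514
  Ill, Cat: 121×41/212 = 23.401
  Ill, Rabbit: 121×49/212 = 27.967
  Ill, Bird: 121×37/212 = 21.118
Contributions (O − E)²/E:
  (43 − 36.486)²/36.486 = 1.1630
  (18 − 17.599)²/17.599 = 0.0091
  (6 − 21.033)²/21.033 = 10.7446
  (24 − 15.882)²/15.882 = 4.1495
  (42 − 48.514)²/48.514 = 0.8746
  (23 − 23.401)²/23.401 = 0.0069
  (43 − 27.967)²/27.967 = 8.0806
  (13 − 21.118)²/21.118 = 3.1207
χ² = 1.1630 + 0.0091 + 10.7446 + 4.1495 + 0.8746 + 0.0069 + 8.0806 + 3.1207 = 28.15
df = (2−1)(4−1) = 3. Since 28.15 > 6.251, reject the null hypothesis of independence at α = 0.1.

28.15; reject H₀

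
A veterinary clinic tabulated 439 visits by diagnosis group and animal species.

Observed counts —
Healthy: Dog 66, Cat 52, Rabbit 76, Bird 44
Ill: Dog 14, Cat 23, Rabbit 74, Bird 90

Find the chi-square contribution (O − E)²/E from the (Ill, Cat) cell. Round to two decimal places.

Row total (Ill) = 201; column total (Cat) = 75; N = 439.
Expected count E = 201 × 75 / 439 = 34.339.
Contribution = (O − E)²/E = (23 − 34.339)² / 34.339 = 3.74.

3.74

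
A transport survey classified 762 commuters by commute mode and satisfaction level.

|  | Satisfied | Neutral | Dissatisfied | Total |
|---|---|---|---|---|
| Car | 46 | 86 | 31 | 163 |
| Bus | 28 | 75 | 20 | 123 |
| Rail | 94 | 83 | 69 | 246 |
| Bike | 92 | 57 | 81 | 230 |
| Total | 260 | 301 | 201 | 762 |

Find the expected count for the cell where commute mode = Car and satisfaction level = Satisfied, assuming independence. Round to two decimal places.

Row total (Car) = 163; column total (Satisfied) = 260; grand total N = 762.
Expected count = (row total × column total) / N = 163 × 260 / 762 = 55.62.

55.62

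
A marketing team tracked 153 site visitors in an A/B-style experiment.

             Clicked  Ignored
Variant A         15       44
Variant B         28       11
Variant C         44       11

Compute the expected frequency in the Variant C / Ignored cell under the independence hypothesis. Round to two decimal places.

23.73

Row total (Variant C) = 55; column total (Ignored) = 66; grand total N = 153.
Expected count = (row total × column total) / N = 55 × 66 / 153 = 23.73.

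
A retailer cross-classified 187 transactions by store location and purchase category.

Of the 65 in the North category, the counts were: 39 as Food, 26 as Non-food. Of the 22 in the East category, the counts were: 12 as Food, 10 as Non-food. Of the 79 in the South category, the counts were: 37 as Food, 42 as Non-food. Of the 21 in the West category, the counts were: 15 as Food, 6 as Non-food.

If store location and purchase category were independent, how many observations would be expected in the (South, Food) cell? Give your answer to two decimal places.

Row total (South) = 79; column total (Food) = 103; grand total N = 187.
Expected count = (row total × column total) / N = 79 × 103 / 187 = 43.51.

43.51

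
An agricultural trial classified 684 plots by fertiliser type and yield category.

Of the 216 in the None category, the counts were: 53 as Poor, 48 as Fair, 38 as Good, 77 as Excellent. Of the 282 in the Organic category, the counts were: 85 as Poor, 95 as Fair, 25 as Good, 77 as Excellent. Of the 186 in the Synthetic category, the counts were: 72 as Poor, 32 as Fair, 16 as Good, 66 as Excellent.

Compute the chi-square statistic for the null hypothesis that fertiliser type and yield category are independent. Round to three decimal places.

33.396

Row totals: 216, 282, 186. Column totals: 210, 175, 79, 220. Grand total N = 684.
Expected counts (row total × column total / N):
  None, Poor: 216×210/684 = 66.3158
  None, Fair: 216×175/684 = 55.2632
  None, Good: 216×79/684 = 24.9474
  None, Excellent: 216×220/684 = 69.4737
  Organic, Poor: 282×210/684 = 86.5789
  Organic, Fair: 282×175/684 = 72.1491
  Organic, Good: 282×79/684 = 32.5702
  Organic, Excellent: 282×220/684 = 90.7018
  Synthetic, Poor: 186×210/684 = 57.1053
  Synthetic, Fair: 186×175/684 = 47.5877
  Synthetic, Good: 186×79/684 = 21.4825
  Synthetic, Excellent: 186×220/684 = 59.8246
Contributions (O − E)²/E:
  (53 − 66.3158)²/66.3158 = 2.6737
  (48 − 55.2632)²/55.2632 = 0.9546
  (38 − 24.9474)²/24.9474 = 6.8292
  (77 − 69.4737)²/69.4737 = 0.8153
  (85 − 86.5789)²/86.5789 = 0.0288
  (95 − 72.1491)²/72.1491 = 7.2373
  (25 − 32.5702)²/32.5702 = 1.7595
  (77 − 90.7018)²/90.7018 = 2.0699
  (72 − 57.1053)²/57.1053 = 3.8850
  (32 − 47.5877)²/47.5877 = 5.1059
  (16 − 21.4825)²/21.4825 = 1.3992
  (66 − 59.8246)²/59.8246 = 0.6375
χ² = 2.6737 + 0.9546 + 6.8292 + 0.8153 + 0.0288 + 7.2373 + 1.7595 + 2.0699 + 3.8850 + 5.1059 + 1.3992 + 0.6375 = 33.396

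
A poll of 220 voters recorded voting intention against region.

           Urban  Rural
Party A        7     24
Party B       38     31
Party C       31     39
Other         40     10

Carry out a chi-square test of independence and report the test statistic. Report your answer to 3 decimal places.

Row totals: 31, 69, 70, 50. Column totals: 116, 104. Grand total N = 220.
Expected counts (row total × column total / N):
  Party A, Urban: 31×116/220 = 16.3455
  Party A, Rural: 31×104/220 = 14.6545
  Party B, Urban: 69×116/220 = 36.3818
  Party B, Rural: 69×104/220 = 32.6182
  Party C, Urban: 70×116/220 = 36.9091
  Party C, Rural: 70×104/220 = 33.0909
  Other, Urban: 50×116/220 = 26.3636
  Other, Rural: 50×104/220 = 23.6364
Contributions (O − E)²/E:
  (7 − 16.3455)²/16.3455 = 5.3433
  (24 − 14.6545)²/14.6545 = 5.9598
  (38 − 36.3818)²/36.3818 = 0.0720
  (31 − 32.6182)²/32.6182 = 0.0803
  (31 − 36.9091)²/36.9091 = 0.9460
  (39 − 33.0909)²/33.0909 = 1.0552
  (40 − 26.3636)²/26.3636 = 7.0533
  (10 − 23.6364)²/23.6364 = 7.8672
χ² = 5.3433 + 5.9598 + 0.0720 + 0.0803 + 0.9460 + 1.0552 + 7.0533 + 7.8672 = 28.377

28.377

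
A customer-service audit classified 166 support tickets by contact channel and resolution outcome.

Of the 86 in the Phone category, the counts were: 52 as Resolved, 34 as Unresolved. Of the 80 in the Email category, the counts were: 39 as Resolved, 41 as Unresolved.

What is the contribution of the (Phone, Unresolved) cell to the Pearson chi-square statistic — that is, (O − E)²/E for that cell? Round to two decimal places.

0.61

Row total (Phone) = 86; column total (Unresolved) = 75; N = 166.
Expected count E = 86 × 75 / 166 = 38.855.
Contribution = (O − E)²/E = (34 − 38.855)² / 38.855 = 0.61.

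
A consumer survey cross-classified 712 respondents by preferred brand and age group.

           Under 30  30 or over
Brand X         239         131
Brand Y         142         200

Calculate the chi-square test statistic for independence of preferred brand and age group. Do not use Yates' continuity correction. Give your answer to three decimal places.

Row totals: 370, 342. Column totals: 381, 331. Grand total N = 712.
Expected counts (row total × column total / N):
  Brand X, Under 30: 370×381/712 = 197.9916
  Brand X, 30 or over: 370×331/712 = 172.0084
  Brand Y, Under 30: 342×381/712 = 183.0084
  Brand Y, 30 or over: 342×331/712 = 158.9916
Contributions (O − E)²/E:
  (239 − 197.9916)²/197.9916 = 8.4937
  (131 − 172.0084)²/172.0084 = 9.7768
  (142 − 183.0084)²/183.0084 = 9.1891
  (200 − 158.9916)²/158.9916 = 10.5772
χ² = 8.4937 + 9.7768 + 9.1891 + 10.5772 = 38.037

38.037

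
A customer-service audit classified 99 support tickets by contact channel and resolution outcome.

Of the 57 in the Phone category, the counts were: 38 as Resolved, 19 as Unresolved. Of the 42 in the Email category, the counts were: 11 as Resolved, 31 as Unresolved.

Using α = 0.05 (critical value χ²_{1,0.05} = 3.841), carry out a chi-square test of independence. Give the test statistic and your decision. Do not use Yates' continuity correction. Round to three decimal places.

Row totals: 57, 42. Column totals: 49, 50. Grand total N = 99.
Expected counts (row total × column total / N):
  Phone, Resolved: 57×49/99 = 28.2121
  Phone, Unresolved: 57×50/99 = 28.7879
  Email, Resolved: 42×49/99 = 20.7879
  Email, Unresolved: 42×50/99 = 21.2121
Contributions (O − E)²/E:
  (38 − 28.2121)²/28.2121 = 3.3958
  (19 − 28.7879)²/28.7879 = 3.3279
  (11 − 20.7879)²/20.7879 = 4.6086
  (31 − 21.2121)²/21.2121 = 4.5164
χ² = 3.3958 + 3.3279 + 4.6086 + 4.5164 = 15.849
df = (2−1)(2−1) = 1. Since 15.849 > 3.841, reject the null hypothesis of independence at α = 0.05.

15.849; reject H₀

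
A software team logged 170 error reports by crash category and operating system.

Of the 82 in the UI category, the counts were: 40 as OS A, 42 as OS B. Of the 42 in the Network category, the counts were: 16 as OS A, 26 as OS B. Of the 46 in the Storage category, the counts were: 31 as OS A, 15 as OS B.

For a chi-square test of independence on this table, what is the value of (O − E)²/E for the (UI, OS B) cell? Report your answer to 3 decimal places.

Row total (UI) = 82; column total (OS B) = 83; N = 170.
Expected count E = 82 × 83 / 170 = 40.0353.
Contribution = (O − E)²/E = (42 − 40.0353)² / 40.0353 = 0.096.

0.096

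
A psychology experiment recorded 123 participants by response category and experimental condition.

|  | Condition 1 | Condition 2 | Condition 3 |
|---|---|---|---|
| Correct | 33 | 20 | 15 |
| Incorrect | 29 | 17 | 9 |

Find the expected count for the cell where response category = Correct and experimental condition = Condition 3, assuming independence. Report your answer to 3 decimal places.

Row total (Correct) = 68; column total (Condition 3) = 24; grand total N = 123.
Expected count = (row total × column total) / N = 68 × 24 / 123 = 13.268.

13.268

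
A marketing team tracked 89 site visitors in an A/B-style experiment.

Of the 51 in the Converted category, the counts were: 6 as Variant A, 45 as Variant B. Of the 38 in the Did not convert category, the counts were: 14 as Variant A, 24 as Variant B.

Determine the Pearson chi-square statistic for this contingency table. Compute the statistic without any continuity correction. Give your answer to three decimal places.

7.860

Row totals: 51, 38. Column totals: 20, 69. Grand total N = 89.
Expected counts (row total × column total / N):
  Converted, Variant A: 51×20/89 = 11.4607
  Converted, Variant B: 51×69/89 = 39.5393
  Did not convert, Variant A: 38×20/89 = 8.5393
  Did not convert, Variant B: 38×69/89 = 29.4607
Contributions (O − E)²/E:
  (6 − 11.4607)²/11.4607 = 2.6019
  (45 − 39.5393)²/39.5393 = 0.7542
  (14 − 8.5393)²/8.5393 = 3.4920
  (24 − 29.4607)²/29.4607 = 1.0122
χ² = 2.6019 + 0.7542 + 3.4920 + 1.0122 = 7.860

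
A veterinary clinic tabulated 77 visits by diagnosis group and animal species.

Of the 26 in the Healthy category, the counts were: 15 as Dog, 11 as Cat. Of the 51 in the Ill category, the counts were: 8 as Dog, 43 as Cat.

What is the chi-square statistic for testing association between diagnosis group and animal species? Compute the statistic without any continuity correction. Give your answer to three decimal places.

Row totals: 26, 51. Column totals: 23, 54. Grand total N = 77.
Expected counts (row total × column total / N):
  Healthy, Dog: 26×23/77 = 7.7662
  Healthy, Cat: 26×54/77 = 18.2338
  Ill, Dog: 51×23/77 = 15.2338
  Ill, Cat: 51×54/77 = 35.7662
Contributions (O − E)²/E:
  (15 − 7.7662)²/7.7662 = 6.7379
  (11 − 18.2338)²/18.2338 = 2.8698
  (8 − 15.2338)²/15.2338 = 3.4350
  (43 − 35.7662)²/35.7662 = 1.4631
χ² = 6.7379 + 2.8698 + 3.4350 + 1.4631 = 14.506

14.506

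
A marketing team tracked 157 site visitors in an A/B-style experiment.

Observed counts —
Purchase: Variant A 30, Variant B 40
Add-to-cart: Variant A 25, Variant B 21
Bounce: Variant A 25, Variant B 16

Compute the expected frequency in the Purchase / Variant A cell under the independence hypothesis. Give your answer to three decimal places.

35.669

Row total (Purchase) = 70; column total (Variant A) = 80; grand total N = 157.
Expected count = (row total × column total) / N = 70 × 80 / 157 = 35.669.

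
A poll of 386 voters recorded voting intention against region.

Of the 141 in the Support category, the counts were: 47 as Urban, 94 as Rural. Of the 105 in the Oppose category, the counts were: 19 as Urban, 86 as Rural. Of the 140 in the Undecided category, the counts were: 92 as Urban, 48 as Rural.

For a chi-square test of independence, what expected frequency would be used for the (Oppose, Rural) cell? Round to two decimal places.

Row total (Oppose) = 105; column total (Rural) = 228; grand total N = 386.
Expected count = (row total × column total) / N = 105 × 228 / 386 = 62.02.

62.02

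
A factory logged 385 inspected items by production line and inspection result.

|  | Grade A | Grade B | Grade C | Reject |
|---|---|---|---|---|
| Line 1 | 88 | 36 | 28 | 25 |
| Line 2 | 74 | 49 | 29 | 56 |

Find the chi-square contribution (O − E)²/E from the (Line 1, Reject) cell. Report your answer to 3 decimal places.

Row total (Line 1) = 177; column total (Reject) = 81; N = 385.
Expected count E = 177 × 81 / 385 = 37.2390.
Contribution = (O − E)²/E = (25 − 37.2390)² / 37.2390 = 4.022.

4.022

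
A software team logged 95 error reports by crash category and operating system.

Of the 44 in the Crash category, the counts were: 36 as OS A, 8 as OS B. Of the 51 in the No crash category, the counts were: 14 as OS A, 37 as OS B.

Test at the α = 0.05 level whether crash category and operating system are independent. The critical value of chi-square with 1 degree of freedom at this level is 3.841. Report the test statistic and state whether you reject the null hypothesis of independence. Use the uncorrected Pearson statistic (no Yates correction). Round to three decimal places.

Row totals: 44, 51. Column totals: 50, 45. Grand total N = 95.
Expected counts (row total × column total / N):
  Crash, OS A: 44×50/95 = 23.1579
  Crash, OS B: 44×45/95 = 20.8421
  No crash, OS A: 51×50/95 = 26.8421
  No crash, OS B: 51×45/95 = 24.1579
Contributions (O − E)²/E:
  (36 − 23.1579)²/23.1579 = 7.1215
  (8 − 20.8421)²/20.8421 = 7.9128
  (14 − 26.8421)²/26.8421 = 6.1441
  (37 − 24.1579)²/24.1579 = 6.8267
χ² = 7.1215 + 7.9128 + 6.1441 + 6.8267 = 28.005
df = (2−1)(2−1) = 1. Since 28.005 > 3.841, reject the null hypothesis of independence at α = 0.05.

28.005; reject H₀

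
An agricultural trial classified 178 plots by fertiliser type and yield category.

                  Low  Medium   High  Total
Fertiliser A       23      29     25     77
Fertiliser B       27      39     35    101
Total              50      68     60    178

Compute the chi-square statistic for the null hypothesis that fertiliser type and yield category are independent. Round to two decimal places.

Grand total N = 178.
Expected counts (row total × column total / N):
  Fertiliser A, Low: 77×50/178 = 21.629
  Fertiliser A, Medium: 77×68/178 = 29.416
  Fertiliser A, High: 77×60/178 = 25.955
  Fertiliser B, Low: 101×50/178 = 28.371
  Fertiliser B, Medium: 101×68/178 = 38.584
  Fertiliser B, High: 101×60/178 = 34.045
Contributions (O − E)²/E:
  (23 − 21.629)²/21.629 = 0.0869
  (29 − 29.416)²/29.416 = 0.0059
  (25 − 25.955)²/25.955 = 0.0351
  (27 − 28.371)²/28.371 = 0.0663
  (39 − 38.584)²/38.584 = 0.0045
  (35 − 34.045)²/34.045 = 0.0268
χ² = 0.0869 + 0.0059 + 0.0351 + 0.0663 + 0.0045 + 0.0268 = 0.23

0.23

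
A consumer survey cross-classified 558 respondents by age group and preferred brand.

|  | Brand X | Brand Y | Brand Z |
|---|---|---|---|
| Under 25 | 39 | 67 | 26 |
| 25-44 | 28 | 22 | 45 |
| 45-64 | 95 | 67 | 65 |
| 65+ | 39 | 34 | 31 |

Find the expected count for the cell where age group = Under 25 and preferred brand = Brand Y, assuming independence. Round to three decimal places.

Row total (Under 25) = 132; column total (Brand Y) = 190; grand total N = 558.
Expected count = (row total × column total) / N = 132 × 190 / 558 = 44.946.

44.946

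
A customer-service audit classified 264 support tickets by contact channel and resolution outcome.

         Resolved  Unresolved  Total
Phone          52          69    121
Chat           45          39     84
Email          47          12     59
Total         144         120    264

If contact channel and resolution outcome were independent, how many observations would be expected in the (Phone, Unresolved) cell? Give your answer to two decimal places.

Row total (Phone) = 121; column total (Unresolved) = 120; grand total N = 264.
Expected count = (row total × column total) / N = 121 × 120 / 264 = 55.00.

55.00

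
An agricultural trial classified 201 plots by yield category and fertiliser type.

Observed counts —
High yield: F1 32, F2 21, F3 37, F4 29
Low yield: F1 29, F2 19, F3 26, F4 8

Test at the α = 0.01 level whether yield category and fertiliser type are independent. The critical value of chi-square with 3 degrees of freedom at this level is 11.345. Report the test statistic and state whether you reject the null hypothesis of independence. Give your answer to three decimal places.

Row totals: 119, 82. Column totals: 61, 40, 63, 37. Grand total N = 201.
Expected counts (row total × column total / N):
  High yield, F1: 119×61/201 = 36.1144
  High yield, F2: 119×40/201 = 23.6816
  High yield, F3: 119×63/201 = 37.2985
  High yield, F4: 119×37/201 = 21.9055
  Low yield, F1: 82×61/201 = 24.8856
  Low yield, F2: 82×40/201 = 16.3184
  Low yield, F3: 82×63/201 = 25.7015
  Low yield, F4: 82×37/201 = 15.0945
Contributions (O − E)²/E:
  (32 − 36.1144)²/36.1144 = 0.4687
  (21 − 23.6816)²/23.6816 = 0.3037
  (37 − 37.2985)²/37.2985 = 0.0024
  (29 − 21.9055)²/21.9055 = 2.2977
  (29 − 24.8856)²/24.8856 = 0.6802
  (19 − 16.3184)²/16.3184 = 0.4407
  (26 − 25.7015)²/25.7015 = 0.0035
  (8 − 15.0945)²/15.0945 = 3.3345
χ² = 0.4687 + 0.3037 + 0.0024 + 2.2977 + 0.6802 + 0.4407 + 0.0035 + 3.3345 = 7.531
df = (2−1)(4−1) = 3. Since 7.531 < 11.345, fail to reject the null hypothesis of independence at α = 0.01.

7.531; fail to reject H₀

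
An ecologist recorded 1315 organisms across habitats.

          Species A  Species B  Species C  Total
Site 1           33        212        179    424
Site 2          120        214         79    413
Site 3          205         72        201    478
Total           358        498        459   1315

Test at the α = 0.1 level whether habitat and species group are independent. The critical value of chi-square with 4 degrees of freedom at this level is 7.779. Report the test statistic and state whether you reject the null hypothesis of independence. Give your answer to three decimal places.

Grand total N = 1315.
Expected counts (row total × column total / N):
  Site 1, Species A: 424×358/1315 = 115.4312
  Site 1, Species B: 424×498/1315 = 160.5719
  Site 1, Species C: 424×459/1315 = 147.9970
  Site 2, Species A: 413×358/1315 = 112.4365
  Site 2, Species B: 413×498/1315 = 156.4061
  Site 2, Species C: 413×459/1315 = 144.1574
  Site 3, Species A: 478×358/1315 = 130.1323
  Site 3, Species B: 478×498/1315 = 181.0221
  Site 3, Species C: 478×459/1315 = 166.8456
Contributions (O − E)²/E:
  (33 − 115.4312)²/115.4312 = 58.8654
  (212 − 160.5719)²/160.5719 = 16.4714
  (179 − 147.9970)²/147.9970 = 6.4946
  (120 − 112.4365)²/112.4365 = 0.5088
  (214 − 156.4061)²/156.4061 = 21.2080
  (79 − 144.1574)²/144.1574 = 29.4504
  (205 − 130.1323)²/130.1323 = 43.0729
  (72 − 181.0221)²/181.0221 = 65.6595
  (201 − 166.8456)²/166.8456 = 6.9916
χ² = 58.8654 + 16.4714 + 6.4946 + 0.5088 + 21.2080 + 29.4504 + 43.0729 + 65.6595 + 6.9916 = 248.723
df = (3−1)(3−1) = 4. Since 248.723 > 7.779, reject the null hypothesis of independence at α = 0.1.

248.723; reject H₀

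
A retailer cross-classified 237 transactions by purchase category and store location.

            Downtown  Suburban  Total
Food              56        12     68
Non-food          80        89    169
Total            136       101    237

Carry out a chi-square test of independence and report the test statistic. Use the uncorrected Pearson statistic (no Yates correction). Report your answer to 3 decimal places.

24.311

Grand total N = 237.
Expected counts (row total × column total / N):
  Food, Downtown: 68×136/237 = 39.0211
  Food, Suburban: 68×101/237 = 28.9789
  Non-food, Downtown: 169×136/237 = 96.9789
  Non-food, Suburban: 169×101/237 = 72.0211
Contributions (O − E)²/E:
  (56 − 39.0211)²/39.0211 = 7.3879
  (12 − 28.9789)²/28.9789 = 9.9480
  (80 − 96.9789)²/96.9789 = 2.9726
  (89 − 72.0211)²/72.0211 = 4.0028
χ² = 7.3879 + 9.9480 + 2.9726 + 4.0028 = 24.311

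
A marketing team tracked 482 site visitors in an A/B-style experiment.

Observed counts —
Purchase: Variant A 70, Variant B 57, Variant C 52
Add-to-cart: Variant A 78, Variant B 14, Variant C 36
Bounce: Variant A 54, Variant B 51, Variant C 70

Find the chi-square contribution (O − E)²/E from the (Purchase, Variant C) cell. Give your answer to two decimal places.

0.76

Row total (Purchase) = 179; column total (Variant C) = 158; N = 482.
Expected count E = 179 × 158 / 482 = 58.6763.
Contribution = (O − E)²/E = (52 − 58.6763)² / 58.6763 = 0.76.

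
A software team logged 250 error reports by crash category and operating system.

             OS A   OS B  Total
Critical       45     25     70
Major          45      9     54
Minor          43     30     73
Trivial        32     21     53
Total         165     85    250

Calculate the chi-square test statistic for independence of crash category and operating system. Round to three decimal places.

9.706

Grand total N = 250.
Expected counts (row total × column total / N):
  Critical, OS A: 70×165/250 = 46.2000
  Critical, OS B: 70×85/250 = 23.8000
  Major, OS A: 54×165/250 = 35.6400
  Major, OS B: 54×85/250 = 18.3600
  Minor, OS A: 73×165/250 = 48.1800
  Minor, OS B: 73×85/250 = 24.8200
  Trivial, OS A: 53×165/250 = 34.9800
  Trivial, OS B: 53×85/250 = 18.0200
Contributions (O − E)²/E:
  (45 − 46.2000)²/46.2000 = 0.0312
  (25 − 23.8000)²/23.8000 = 0.0605
  (45 − 35.6400)²/35.6400 = 2.4582
  (9 − 18.3600)²/18.3600 = 4.7718
  (43 − 48.1800)²/48.1800 = 0.5569
  (30 − 24.8200)²/24.8200 = 1.0811
  (32 − 34.9800)²/34.9800 = 0.2539
  (21 − 18.0200)²/18.0200 = 0.4928
χ² = 0.0312 + 0.0605 + 2.4582 + 4.7718 + 0.5569 + 1.0811 + 0.2539 + 0.4928 = 9.706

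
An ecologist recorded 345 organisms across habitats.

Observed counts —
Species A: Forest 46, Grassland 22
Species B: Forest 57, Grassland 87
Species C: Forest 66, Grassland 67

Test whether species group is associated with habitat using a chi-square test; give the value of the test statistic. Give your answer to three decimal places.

Row totals: 68, 144, 133. Column totals: 169, 176. Grand total N = 345.
Expected counts (row total × column total / N):
  Species A, Forest: 68×169/345 = 33.3101
  Species A, Grassland: 68×176/345 = 34.6899
  Species B, Forest: 144×169/345 = 70.5391
  Species B, Grassland: 144×176/345 = 73.4609
  Species C, Forest: 133×169/345 = 65.1507
  Species C, Grassland: 133×176/345 = 67.8493
Contributions (O − E)²/E:
  (46 − 33.3101)²/33.3101 = 4.8344
  (22 − 34.6899)²/34.6899 = 4.6421
  (57 − 70.5391)²/70.5391 = 2.5987
  (87 − 73.4609)²/73.4609 = 2.4953
  (66 − 65.1507)²/65.1507 = 0.0111
  (67 − 67.8493)²/67.8493 = 0.0106
χ² = 4.8344 + 4.6421 + 2.5987 + 2.4953 + 0.0111 + 0.0106 = 14.592

14.592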